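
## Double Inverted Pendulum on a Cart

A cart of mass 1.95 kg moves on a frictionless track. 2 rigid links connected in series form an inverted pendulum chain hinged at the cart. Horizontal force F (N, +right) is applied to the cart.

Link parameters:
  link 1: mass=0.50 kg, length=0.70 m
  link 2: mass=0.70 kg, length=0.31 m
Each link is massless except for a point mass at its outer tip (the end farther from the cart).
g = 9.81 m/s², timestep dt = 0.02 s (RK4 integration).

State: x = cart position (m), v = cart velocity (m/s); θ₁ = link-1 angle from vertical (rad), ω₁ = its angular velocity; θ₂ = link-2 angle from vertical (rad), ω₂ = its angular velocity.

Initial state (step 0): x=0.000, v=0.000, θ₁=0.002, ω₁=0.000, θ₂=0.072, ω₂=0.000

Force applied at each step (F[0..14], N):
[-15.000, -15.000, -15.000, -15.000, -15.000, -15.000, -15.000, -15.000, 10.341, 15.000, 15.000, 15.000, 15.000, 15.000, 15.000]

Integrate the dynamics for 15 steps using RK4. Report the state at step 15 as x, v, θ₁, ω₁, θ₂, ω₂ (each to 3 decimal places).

Answer: x=-0.219, v=-0.430, θ₁=0.342, ω₁=1.324, θ₂=0.157, ω₂=-0.397

Derivation:
apply F[0]=-15.000 → step 1: x=-0.002, v=-0.154, θ₁=0.004, ω₁=0.194, θ₂=0.073, ω₂=0.105
apply F[1]=-15.000 → step 2: x=-0.006, v=-0.309, θ₁=0.010, ω₁=0.391, θ₂=0.076, ω₂=0.206
apply F[2]=-15.000 → step 3: x=-0.014, v=-0.464, θ₁=0.020, ω₁=0.593, θ₂=0.081, ω₂=0.300
apply F[3]=-15.000 → step 4: x=-0.025, v=-0.621, θ₁=0.034, ω₁=0.802, θ₂=0.088, ω₂=0.383
apply F[4]=-15.000 → step 5: x=-0.039, v=-0.780, θ₁=0.052, ω₁=1.023, θ₂=0.096, ω₂=0.451
apply F[5]=-15.000 → step 6: x=-0.056, v=-0.940, θ₁=0.075, ω₁=1.256, θ₂=0.106, ω₂=0.501
apply F[6]=-15.000 → step 7: x=-0.076, v=-1.102, θ₁=0.102, ω₁=1.504, θ₂=0.116, ω₂=0.528
apply F[7]=-15.000 → step 8: x=-0.100, v=-1.266, θ₁=0.135, ω₁=1.769, θ₂=0.127, ω₂=0.532
apply F[8]=+10.341 → step 9: x=-0.124, v=-1.175, θ₁=0.169, ω₁=1.690, θ₂=0.137, ω₂=0.507
apply F[9]=+15.000 → step 10: x=-0.147, v=-1.041, θ₁=0.202, ω₁=1.570, θ₂=0.147, ω₂=0.447
apply F[10]=+15.000 → step 11: x=-0.166, v=-0.912, θ₁=0.232, ω₁=1.474, θ₂=0.155, ω₂=0.352
apply F[11]=+15.000 → step 12: x=-0.183, v=-0.787, θ₁=0.261, ω₁=1.402, θ₂=0.161, ω₂=0.222
apply F[12]=+15.000 → step 13: x=-0.198, v=-0.665, θ₁=0.289, ω₁=1.354, θ₂=0.164, ω₂=0.055
apply F[13]=+15.000 → step 14: x=-0.210, v=-0.546, θ₁=0.315, ω₁=1.328, θ₂=0.163, ω₂=-0.150
apply F[14]=+15.000 → step 15: x=-0.219, v=-0.430, θ₁=0.342, ω₁=1.324, θ₂=0.157, ω₂=-0.397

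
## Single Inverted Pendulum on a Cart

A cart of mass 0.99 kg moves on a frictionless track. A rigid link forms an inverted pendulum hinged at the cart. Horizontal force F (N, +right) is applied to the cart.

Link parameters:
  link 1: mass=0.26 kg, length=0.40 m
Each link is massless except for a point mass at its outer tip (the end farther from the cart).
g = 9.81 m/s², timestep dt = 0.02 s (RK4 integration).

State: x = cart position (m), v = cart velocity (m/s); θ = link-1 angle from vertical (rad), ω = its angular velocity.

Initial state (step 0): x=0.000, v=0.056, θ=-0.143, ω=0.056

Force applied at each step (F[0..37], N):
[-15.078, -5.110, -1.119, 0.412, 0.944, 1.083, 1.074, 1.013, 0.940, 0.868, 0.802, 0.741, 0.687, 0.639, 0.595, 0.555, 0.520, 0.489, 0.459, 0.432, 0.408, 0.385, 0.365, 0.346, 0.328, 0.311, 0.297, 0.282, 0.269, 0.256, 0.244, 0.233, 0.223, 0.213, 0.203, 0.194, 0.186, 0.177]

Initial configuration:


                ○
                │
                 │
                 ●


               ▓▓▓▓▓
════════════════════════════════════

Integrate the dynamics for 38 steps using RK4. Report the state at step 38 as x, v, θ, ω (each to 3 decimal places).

apply F[0]=-15.078 → step 1: x=-0.002, v=-0.240, θ=-0.135, ω=0.720
apply F[1]=-5.110 → step 2: x=-0.008, v=-0.337, θ=-0.119, ω=0.897
apply F[2]=-1.119 → step 3: x=-0.015, v=-0.354, θ=-0.101, ω=0.886
apply F[3]=+0.412 → step 4: x=-0.021, v=-0.341, θ=-0.084, ω=0.808
apply F[4]=+0.944 → step 5: x=-0.028, v=-0.318, θ=-0.069, ω=0.714
apply F[5]=+1.083 → step 6: x=-0.034, v=-0.293, θ=-0.056, ω=0.621
apply F[6]=+1.074 → step 7: x=-0.040, v=-0.269, θ=-0.044, ω=0.536
apply F[7]=+1.013 → step 8: x=-0.045, v=-0.246, θ=-0.034, ω=0.460
apply F[8]=+0.940 → step 9: x=-0.050, v=-0.226, θ=-0.026, ω=0.395
apply F[9]=+0.868 → step 10: x=-0.054, v=-0.207, θ=-0.018, ω=0.337
apply F[10]=+0.802 → step 11: x=-0.058, v=-0.190, θ=-0.012, ω=0.287
apply F[11]=+0.741 → step 12: x=-0.062, v=-0.175, θ=-0.007, ω=0.244
apply F[12]=+0.687 → step 13: x=-0.065, v=-0.160, θ=-0.002, ω=0.206
apply F[13]=+0.639 → step 14: x=-0.068, v=-0.148, θ=0.001, ω=0.174
apply F[14]=+0.595 → step 15: x=-0.071, v=-0.136, θ=0.005, ω=0.146
apply F[15]=+0.555 → step 16: x=-0.073, v=-0.125, θ=0.007, ω=0.121
apply F[16]=+0.520 → step 17: x=-0.076, v=-0.115, θ=0.009, ω=0.100
apply F[17]=+0.489 → step 18: x=-0.078, v=-0.105, θ=0.011, ω=0.082
apply F[18]=+0.459 → step 19: x=-0.080, v=-0.097, θ=0.013, ω=0.066
apply F[19]=+0.432 → step 20: x=-0.082, v=-0.089, θ=0.014, ω=0.052
apply F[20]=+0.408 → step 21: x=-0.084, v=-0.081, θ=0.015, ω=0.041
apply F[21]=+0.385 → step 22: x=-0.085, v=-0.074, θ=0.016, ω=0.031
apply F[22]=+0.365 → step 23: x=-0.087, v=-0.068, θ=0.016, ω=0.022
apply F[23]=+0.346 → step 24: x=-0.088, v=-0.061, θ=0.016, ω=0.015
apply F[24]=+0.328 → step 25: x=-0.089, v=-0.056, θ=0.017, ω=0.008
apply F[25]=+0.311 → step 26: x=-0.090, v=-0.050, θ=0.017, ω=0.003
apply F[26]=+0.297 → step 27: x=-0.091, v=-0.045, θ=0.017, ω=-0.001
apply F[27]=+0.282 → step 28: x=-0.092, v=-0.040, θ=0.017, ω=-0.005
apply F[28]=+0.269 → step 29: x=-0.093, v=-0.036, θ=0.017, ω=-0.009
apply F[29]=+0.256 → step 30: x=-0.093, v=-0.031, θ=0.016, ω=-0.011
apply F[30]=+0.244 → step 31: x=-0.094, v=-0.027, θ=0.016, ω=-0.014
apply F[31]=+0.233 → step 32: x=-0.094, v=-0.023, θ=0.016, ω=-0.015
apply F[32]=+0.223 → step 33: x=-0.095, v=-0.020, θ=0.016, ω=-0.017
apply F[33]=+0.213 → step 34: x=-0.095, v=-0.016, θ=0.015, ω=-0.018
apply F[34]=+0.203 → step 35: x=-0.095, v=-0.013, θ=0.015, ω=-0.019
apply F[35]=+0.194 → step 36: x=-0.096, v=-0.010, θ=0.014, ω=-0.020
apply F[36]=+0.186 → step 37: x=-0.096, v=-0.007, θ=0.014, ω=-0.020
apply F[37]=+0.177 → step 38: x=-0.096, v=-0.004, θ=0.014, ω=-0.021

Answer: x=-0.096, v=-0.004, θ=0.014, ω=-0.021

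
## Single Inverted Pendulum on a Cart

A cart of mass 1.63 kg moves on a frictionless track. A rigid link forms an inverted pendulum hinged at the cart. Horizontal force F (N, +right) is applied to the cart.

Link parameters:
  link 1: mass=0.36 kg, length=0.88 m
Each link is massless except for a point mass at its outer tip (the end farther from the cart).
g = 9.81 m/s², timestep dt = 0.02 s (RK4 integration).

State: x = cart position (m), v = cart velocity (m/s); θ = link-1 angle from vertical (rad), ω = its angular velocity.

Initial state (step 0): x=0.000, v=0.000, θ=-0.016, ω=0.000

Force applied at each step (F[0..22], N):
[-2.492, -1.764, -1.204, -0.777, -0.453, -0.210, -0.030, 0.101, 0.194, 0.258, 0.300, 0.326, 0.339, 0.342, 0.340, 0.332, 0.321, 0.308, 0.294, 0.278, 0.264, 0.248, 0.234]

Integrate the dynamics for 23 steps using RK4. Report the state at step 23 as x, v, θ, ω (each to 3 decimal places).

Answer: x=-0.026, v=-0.026, θ=0.004, ω=0.009

Derivation:
apply F[0]=-2.492 → step 1: x=-0.000, v=-0.030, θ=-0.016, ω=0.030
apply F[1]=-1.764 → step 2: x=-0.001, v=-0.051, θ=-0.015, ω=0.051
apply F[2]=-1.204 → step 3: x=-0.002, v=-0.065, θ=-0.014, ω=0.064
apply F[3]=-0.777 → step 4: x=-0.004, v=-0.074, θ=-0.012, ω=0.071
apply F[4]=-0.453 → step 5: x=-0.005, v=-0.079, θ=-0.011, ω=0.074
apply F[5]=-0.210 → step 6: x=-0.007, v=-0.081, θ=-0.009, ω=0.074
apply F[6]=-0.030 → step 7: x=-0.008, v=-0.081, θ=-0.008, ω=0.072
apply F[7]=+0.101 → step 8: x=-0.010, v=-0.080, θ=-0.007, ω=0.069
apply F[8]=+0.194 → step 9: x=-0.012, v=-0.077, θ=-0.005, ω=0.065
apply F[9]=+0.258 → step 10: x=-0.013, v=-0.074, θ=-0.004, ω=0.060
apply F[10]=+0.300 → step 11: x=-0.015, v=-0.070, θ=-0.003, ω=0.055
apply F[11]=+0.326 → step 12: x=-0.016, v=-0.066, θ=-0.002, ω=0.049
apply F[12]=+0.339 → step 13: x=-0.017, v=-0.061, θ=-0.001, ω=0.044
apply F[13]=+0.342 → step 14: x=-0.018, v=-0.057, θ=-0.000, ω=0.039
apply F[14]=+0.340 → step 15: x=-0.019, v=-0.053, θ=0.001, ω=0.035
apply F[15]=+0.332 → step 16: x=-0.020, v=-0.049, θ=0.001, ω=0.030
apply F[16]=+0.321 → step 17: x=-0.021, v=-0.045, θ=0.002, ω=0.026
apply F[17]=+0.308 → step 18: x=-0.022, v=-0.042, θ=0.002, ω=0.023
apply F[18]=+0.294 → step 19: x=-0.023, v=-0.038, θ=0.003, ω=0.019
apply F[19]=+0.278 → step 20: x=-0.024, v=-0.035, θ=0.003, ω=0.016
apply F[20]=+0.264 → step 21: x=-0.024, v=-0.032, θ=0.003, ω=0.014
apply F[21]=+0.248 → step 22: x=-0.025, v=-0.029, θ=0.004, ω=0.011
apply F[22]=+0.234 → step 23: x=-0.026, v=-0.026, θ=0.004, ω=0.009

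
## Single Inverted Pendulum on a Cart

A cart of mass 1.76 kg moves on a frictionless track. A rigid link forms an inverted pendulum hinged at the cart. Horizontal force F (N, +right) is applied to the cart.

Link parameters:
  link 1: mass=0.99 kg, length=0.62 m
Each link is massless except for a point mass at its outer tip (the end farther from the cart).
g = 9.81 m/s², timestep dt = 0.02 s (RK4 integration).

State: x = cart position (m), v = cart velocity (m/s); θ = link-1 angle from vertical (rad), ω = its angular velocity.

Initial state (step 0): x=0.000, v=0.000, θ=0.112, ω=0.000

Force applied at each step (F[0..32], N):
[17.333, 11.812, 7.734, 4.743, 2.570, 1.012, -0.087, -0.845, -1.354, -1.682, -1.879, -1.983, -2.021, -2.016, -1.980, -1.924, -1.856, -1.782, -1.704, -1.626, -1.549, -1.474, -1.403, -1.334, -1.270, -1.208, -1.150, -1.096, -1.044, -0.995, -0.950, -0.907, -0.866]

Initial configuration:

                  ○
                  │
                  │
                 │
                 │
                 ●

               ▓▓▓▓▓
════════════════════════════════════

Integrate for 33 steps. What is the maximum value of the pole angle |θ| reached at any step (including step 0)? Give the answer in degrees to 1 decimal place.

Answer: 6.4°

Derivation:
apply F[0]=+17.333 → step 1: x=0.002, v=0.184, θ=0.109, ω=-0.259
apply F[1]=+11.812 → step 2: x=0.007, v=0.305, θ=0.103, ω=-0.421
apply F[2]=+7.734 → step 3: x=0.014, v=0.382, θ=0.093, ω=-0.513
apply F[3]=+4.743 → step 4: x=0.022, v=0.427, θ=0.083, ω=-0.557
apply F[4]=+2.570 → step 5: x=0.030, v=0.447, θ=0.071, ω=-0.566
apply F[5]=+1.012 → step 6: x=0.039, v=0.452, θ=0.060, ω=-0.552
apply F[6]=-0.087 → step 7: x=0.048, v=0.445, θ=0.049, ω=-0.524
apply F[7]=-0.845 → step 8: x=0.057, v=0.430, θ=0.039, ω=-0.486
apply F[8]=-1.354 → step 9: x=0.066, v=0.411, θ=0.030, ω=-0.445
apply F[9]=-1.682 → step 10: x=0.074, v=0.389, θ=0.022, ω=-0.401
apply F[10]=-1.879 → step 11: x=0.081, v=0.366, θ=0.014, ω=-0.358
apply F[11]=-1.983 → step 12: x=0.088, v=0.342, θ=0.007, ω=-0.316
apply F[12]=-2.021 → step 13: x=0.095, v=0.319, θ=0.001, ω=-0.277
apply F[13]=-2.016 → step 14: x=0.101, v=0.296, θ=-0.004, ω=-0.241
apply F[14]=-1.980 → step 15: x=0.107, v=0.274, θ=-0.008, ω=-0.208
apply F[15]=-1.924 → step 16: x=0.112, v=0.254, θ=-0.012, ω=-0.178
apply F[16]=-1.856 → step 17: x=0.117, v=0.234, θ=-0.015, ω=-0.150
apply F[17]=-1.782 → step 18: x=0.121, v=0.216, θ=-0.018, ω=-0.126
apply F[18]=-1.704 → step 19: x=0.125, v=0.199, θ=-0.021, ω=-0.104
apply F[19]=-1.626 → step 20: x=0.129, v=0.182, θ=-0.022, ω=-0.085
apply F[20]=-1.549 → step 21: x=0.133, v=0.167, θ=-0.024, ω=-0.068
apply F[21]=-1.474 → step 22: x=0.136, v=0.153, θ=-0.025, ω=-0.054
apply F[22]=-1.403 → step 23: x=0.139, v=0.140, θ=-0.026, ω=-0.040
apply F[23]=-1.334 → step 24: x=0.142, v=0.128, θ=-0.027, ω=-0.029
apply F[24]=-1.270 → step 25: x=0.144, v=0.117, θ=-0.027, ω=-0.019
apply F[25]=-1.208 → step 26: x=0.146, v=0.106, θ=-0.028, ω=-0.011
apply F[26]=-1.150 → step 27: x=0.148, v=0.096, θ=-0.028, ω=-0.003
apply F[27]=-1.096 → step 28: x=0.150, v=0.086, θ=-0.028, ω=0.003
apply F[28]=-1.044 → step 29: x=0.152, v=0.078, θ=-0.028, ω=0.009
apply F[29]=-0.995 → step 30: x=0.153, v=0.069, θ=-0.027, ω=0.013
apply F[30]=-0.950 → step 31: x=0.155, v=0.062, θ=-0.027, ω=0.017
apply F[31]=-0.907 → step 32: x=0.156, v=0.054, θ=-0.027, ω=0.020
apply F[32]=-0.866 → step 33: x=0.157, v=0.047, θ=-0.026, ω=0.023
Max |angle| over trajectory = 0.112 rad = 6.4°.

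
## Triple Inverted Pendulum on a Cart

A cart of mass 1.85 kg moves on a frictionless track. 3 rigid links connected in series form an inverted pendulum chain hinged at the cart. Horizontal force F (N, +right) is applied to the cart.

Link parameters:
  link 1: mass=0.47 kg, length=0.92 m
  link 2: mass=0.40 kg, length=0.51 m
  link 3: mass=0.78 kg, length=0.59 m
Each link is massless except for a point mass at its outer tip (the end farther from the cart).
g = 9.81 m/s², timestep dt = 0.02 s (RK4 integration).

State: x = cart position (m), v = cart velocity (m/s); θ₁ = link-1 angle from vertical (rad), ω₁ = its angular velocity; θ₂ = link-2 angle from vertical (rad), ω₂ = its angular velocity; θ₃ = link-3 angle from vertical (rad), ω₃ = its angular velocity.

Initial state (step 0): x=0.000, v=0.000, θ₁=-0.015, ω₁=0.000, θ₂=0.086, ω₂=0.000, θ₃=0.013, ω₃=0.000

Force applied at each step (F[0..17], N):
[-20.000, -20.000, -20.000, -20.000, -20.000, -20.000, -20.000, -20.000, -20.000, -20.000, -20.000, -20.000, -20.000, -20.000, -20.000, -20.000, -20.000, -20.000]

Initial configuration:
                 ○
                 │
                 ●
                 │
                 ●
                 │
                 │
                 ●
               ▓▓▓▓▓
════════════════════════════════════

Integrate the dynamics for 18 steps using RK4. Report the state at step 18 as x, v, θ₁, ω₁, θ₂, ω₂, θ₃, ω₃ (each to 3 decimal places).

apply F[0]=-20.000 → step 1: x=-0.002, v=-0.214, θ₁=-0.013, ω₁=0.177, θ₂=0.088, ω₂=0.187, θ₃=0.012, ω₃=-0.070
apply F[1]=-20.000 → step 2: x=-0.009, v=-0.428, θ₁=-0.008, ω₁=0.355, θ₂=0.094, ω₂=0.376, θ₃=0.010, ω₃=-0.145
apply F[2]=-20.000 → step 3: x=-0.019, v=-0.644, θ₁=0.001, ω₁=0.539, θ₂=0.103, ω₂=0.567, θ₃=0.006, ω₃=-0.226
apply F[3]=-20.000 → step 4: x=-0.034, v=-0.861, θ₁=0.014, ω₁=0.728, θ₂=0.116, ω₂=0.760, θ₃=0.001, ω₃=-0.317
apply F[4]=-20.000 → step 5: x=-0.054, v=-1.080, θ₁=0.030, ω₁=0.926, θ₂=0.133, ω₂=0.953, θ₃=-0.006, ω₃=-0.418
apply F[5]=-20.000 → step 6: x=-0.078, v=-1.302, θ₁=0.051, ω₁=1.135, θ₂=0.154, ω₂=1.142, θ₃=-0.016, ω₃=-0.528
apply F[6]=-20.000 → step 7: x=-0.106, v=-1.525, θ₁=0.076, ω₁=1.356, θ₂=0.179, ω₂=1.319, θ₃=-0.027, ω₃=-0.642
apply F[7]=-20.000 → step 8: x=-0.139, v=-1.750, θ₁=0.105, ω₁=1.591, θ₂=0.207, ω₂=1.477, θ₃=-0.041, ω₃=-0.752
apply F[8]=-20.000 → step 9: x=-0.176, v=-1.975, θ₁=0.139, ω₁=1.841, θ₂=0.238, ω₂=1.602, θ₃=-0.057, ω₃=-0.848
apply F[9]=-20.000 → step 10: x=-0.218, v=-2.199, θ₁=0.179, ω₁=2.103, θ₂=0.271, ω₂=1.684, θ₃=-0.075, ω₃=-0.916
apply F[10]=-20.000 → step 11: x=-0.264, v=-2.420, θ₁=0.224, ω₁=2.377, θ₂=0.305, ω₂=1.715, θ₃=-0.094, ω₃=-0.944
apply F[11]=-20.000 → step 12: x=-0.314, v=-2.636, θ₁=0.274, ω₁=2.659, θ₂=0.339, ω₂=1.692, θ₃=-0.113, ω₃=-0.919
apply F[12]=-20.000 → step 13: x=-0.369, v=-2.844, θ₁=0.330, ω₁=2.943, θ₂=0.372, ω₂=1.618, θ₃=-0.130, ω₃=-0.834
apply F[13]=-20.000 → step 14: x=-0.428, v=-3.041, θ₁=0.392, ω₁=3.223, θ₂=0.403, ω₂=1.502, θ₃=-0.145, ω₃=-0.683
apply F[14]=-20.000 → step 15: x=-0.491, v=-3.225, θ₁=0.459, ω₁=3.492, θ₂=0.432, ω₂=1.363, θ₃=-0.157, ω₃=-0.463
apply F[15]=-20.000 → step 16: x=-0.557, v=-3.392, θ₁=0.531, ω₁=3.740, θ₂=0.458, ω₂=1.221, θ₃=-0.164, ω₃=-0.176
apply F[16]=-20.000 → step 17: x=-0.626, v=-3.542, θ₁=0.608, ω₁=3.960, θ₂=0.481, ω₂=1.101, θ₃=-0.164, ω₃=0.173
apply F[17]=-20.000 → step 18: x=-0.698, v=-3.674, θ₁=0.689, ω₁=4.146, θ₂=0.502, ω₂=1.026, θ₃=-0.156, ω₃=0.573

Answer: x=-0.698, v=-3.674, θ₁=0.689, ω₁=4.146, θ₂=0.502, ω₂=1.026, θ₃=-0.156, ω₃=0.573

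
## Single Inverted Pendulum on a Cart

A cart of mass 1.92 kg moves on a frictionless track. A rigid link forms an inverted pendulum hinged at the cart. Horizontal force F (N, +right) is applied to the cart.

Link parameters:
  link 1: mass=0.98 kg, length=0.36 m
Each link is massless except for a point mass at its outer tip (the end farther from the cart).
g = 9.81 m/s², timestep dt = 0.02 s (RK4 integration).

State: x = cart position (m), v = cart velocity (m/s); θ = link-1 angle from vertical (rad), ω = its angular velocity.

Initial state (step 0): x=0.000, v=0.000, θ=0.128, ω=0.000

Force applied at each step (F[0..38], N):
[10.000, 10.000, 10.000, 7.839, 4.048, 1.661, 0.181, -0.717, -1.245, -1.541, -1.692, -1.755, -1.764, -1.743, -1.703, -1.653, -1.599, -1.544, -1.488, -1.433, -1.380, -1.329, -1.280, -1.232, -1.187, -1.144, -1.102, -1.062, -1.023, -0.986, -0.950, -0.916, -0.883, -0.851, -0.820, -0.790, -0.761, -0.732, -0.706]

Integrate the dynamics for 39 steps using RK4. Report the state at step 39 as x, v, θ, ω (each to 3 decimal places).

apply F[0]=+10.000 → step 1: x=0.001, v=0.091, θ=0.126, ω=-0.181
apply F[1]=+10.000 → step 2: x=0.004, v=0.182, θ=0.121, ω=-0.365
apply F[2]=+10.000 → step 3: x=0.008, v=0.274, θ=0.112, ω=-0.556
apply F[3]=+7.839 → step 4: x=0.014, v=0.345, θ=0.099, ω=-0.694
apply F[4]=+4.048 → step 5: x=0.022, v=0.378, θ=0.085, ω=-0.736
apply F[5]=+1.661 → step 6: x=0.029, v=0.388, θ=0.070, ω=-0.720
apply F[6]=+0.181 → step 7: x=0.037, v=0.383, θ=0.056, ω=-0.674
apply F[7]=-0.717 → step 8: x=0.045, v=0.371, θ=0.043, ω=-0.612
apply F[8]=-1.245 → step 9: x=0.052, v=0.354, θ=0.032, ω=-0.546
apply F[9]=-1.541 → step 10: x=0.059, v=0.336, θ=0.022, ω=-0.479
apply F[10]=-1.692 → step 11: x=0.065, v=0.316, θ=0.013, ω=-0.416
apply F[11]=-1.755 → step 12: x=0.071, v=0.297, θ=0.005, ω=-0.358
apply F[12]=-1.764 → step 13: x=0.077, v=0.279, θ=-0.002, ω=-0.306
apply F[13]=-1.743 → step 14: x=0.082, v=0.261, θ=-0.007, ω=-0.259
apply F[14]=-1.703 → step 15: x=0.088, v=0.244, θ=-0.012, ω=-0.218
apply F[15]=-1.653 → step 16: x=0.092, v=0.228, θ=-0.016, ω=-0.182
apply F[16]=-1.599 → step 17: x=0.097, v=0.214, θ=-0.019, ω=-0.150
apply F[17]=-1.544 → step 18: x=0.101, v=0.200, θ=-0.022, ω=-0.123
apply F[18]=-1.488 → step 19: x=0.105, v=0.186, θ=-0.024, ω=-0.099
apply F[19]=-1.433 → step 20: x=0.108, v=0.174, θ=-0.026, ω=-0.078
apply F[20]=-1.380 → step 21: x=0.112, v=0.162, θ=-0.027, ω=-0.060
apply F[21]=-1.329 → step 22: x=0.115, v=0.151, θ=-0.028, ω=-0.045
apply F[22]=-1.280 → step 23: x=0.118, v=0.141, θ=-0.029, ω=-0.031
apply F[23]=-1.232 → step 24: x=0.120, v=0.131, θ=-0.030, ω=-0.020
apply F[24]=-1.187 → step 25: x=0.123, v=0.122, θ=-0.030, ω=-0.010
apply F[25]=-1.144 → step 26: x=0.125, v=0.113, θ=-0.030, ω=-0.002
apply F[26]=-1.102 → step 27: x=0.127, v=0.104, θ=-0.030, ω=0.005
apply F[27]=-1.062 → step 28: x=0.129, v=0.096, θ=-0.030, ω=0.011
apply F[28]=-1.023 → step 29: x=0.131, v=0.089, θ=-0.030, ω=0.016
apply F[29]=-0.986 → step 30: x=0.133, v=0.081, θ=-0.029, ω=0.020
apply F[30]=-0.950 → step 31: x=0.135, v=0.074, θ=-0.029, ω=0.023
apply F[31]=-0.916 → step 32: x=0.136, v=0.068, θ=-0.028, ω=0.026
apply F[32]=-0.883 → step 33: x=0.137, v=0.061, θ=-0.028, ω=0.029
apply F[33]=-0.851 → step 34: x=0.138, v=0.055, θ=-0.027, ω=0.031
apply F[34]=-0.820 → step 35: x=0.139, v=0.049, θ=-0.027, ω=0.032
apply F[35]=-0.790 → step 36: x=0.140, v=0.044, θ=-0.026, ω=0.033
apply F[36]=-0.761 → step 37: x=0.141, v=0.038, θ=-0.025, ω=0.034
apply F[37]=-0.732 → step 38: x=0.142, v=0.033, θ=-0.025, ω=0.035
apply F[38]=-0.706 → step 39: x=0.143, v=0.028, θ=-0.024, ω=0.035

Answer: x=0.143, v=0.028, θ=-0.024, ω=0.035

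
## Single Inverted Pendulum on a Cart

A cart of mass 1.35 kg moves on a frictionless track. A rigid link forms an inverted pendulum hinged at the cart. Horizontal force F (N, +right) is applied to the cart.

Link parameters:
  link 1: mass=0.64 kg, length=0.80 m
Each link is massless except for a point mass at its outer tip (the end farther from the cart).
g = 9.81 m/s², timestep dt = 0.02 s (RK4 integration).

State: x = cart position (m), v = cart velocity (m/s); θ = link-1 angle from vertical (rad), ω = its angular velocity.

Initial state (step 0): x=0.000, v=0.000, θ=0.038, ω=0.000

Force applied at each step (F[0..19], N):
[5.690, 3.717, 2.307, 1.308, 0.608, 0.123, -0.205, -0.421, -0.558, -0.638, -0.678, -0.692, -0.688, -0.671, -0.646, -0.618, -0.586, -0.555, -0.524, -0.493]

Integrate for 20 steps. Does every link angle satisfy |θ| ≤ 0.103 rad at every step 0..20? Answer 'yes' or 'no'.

Answer: yes

Derivation:
apply F[0]=+5.690 → step 1: x=0.001, v=0.081, θ=0.037, ω=-0.092
apply F[1]=+3.717 → step 2: x=0.003, v=0.132, θ=0.035, ω=-0.147
apply F[2]=+2.307 → step 3: x=0.006, v=0.164, θ=0.031, ω=-0.178
apply F[3]=+1.308 → step 4: x=0.009, v=0.180, θ=0.028, ω=-0.192
apply F[4]=+0.608 → step 5: x=0.013, v=0.187, θ=0.024, ω=-0.194
apply F[5]=+0.123 → step 6: x=0.017, v=0.187, θ=0.020, ω=-0.188
apply F[6]=-0.205 → step 7: x=0.020, v=0.182, θ=0.016, ω=-0.177
apply F[7]=-0.421 → step 8: x=0.024, v=0.174, θ=0.013, ω=-0.164
apply F[8]=-0.558 → step 9: x=0.027, v=0.165, θ=0.010, ω=-0.150
apply F[9]=-0.638 → step 10: x=0.031, v=0.155, θ=0.007, ω=-0.135
apply F[10]=-0.678 → step 11: x=0.034, v=0.144, θ=0.004, ω=-0.120
apply F[11]=-0.692 → step 12: x=0.036, v=0.134, θ=0.002, ω=-0.106
apply F[12]=-0.688 → step 13: x=0.039, v=0.123, θ=0.000, ω=-0.093
apply F[13]=-0.671 → step 14: x=0.041, v=0.113, θ=-0.002, ω=-0.081
apply F[14]=-0.646 → step 15: x=0.043, v=0.104, θ=-0.003, ω=-0.070
apply F[15]=-0.618 → step 16: x=0.045, v=0.095, θ=-0.004, ω=-0.060
apply F[16]=-0.586 → step 17: x=0.047, v=0.087, θ=-0.005, ω=-0.051
apply F[17]=-0.555 → step 18: x=0.049, v=0.079, θ=-0.006, ω=-0.043
apply F[18]=-0.524 → step 19: x=0.050, v=0.072, θ=-0.007, ω=-0.035
apply F[19]=-0.493 → step 20: x=0.052, v=0.066, θ=-0.008, ω=-0.029
Max |angle| over trajectory = 0.038 rad; bound = 0.103 → within bound.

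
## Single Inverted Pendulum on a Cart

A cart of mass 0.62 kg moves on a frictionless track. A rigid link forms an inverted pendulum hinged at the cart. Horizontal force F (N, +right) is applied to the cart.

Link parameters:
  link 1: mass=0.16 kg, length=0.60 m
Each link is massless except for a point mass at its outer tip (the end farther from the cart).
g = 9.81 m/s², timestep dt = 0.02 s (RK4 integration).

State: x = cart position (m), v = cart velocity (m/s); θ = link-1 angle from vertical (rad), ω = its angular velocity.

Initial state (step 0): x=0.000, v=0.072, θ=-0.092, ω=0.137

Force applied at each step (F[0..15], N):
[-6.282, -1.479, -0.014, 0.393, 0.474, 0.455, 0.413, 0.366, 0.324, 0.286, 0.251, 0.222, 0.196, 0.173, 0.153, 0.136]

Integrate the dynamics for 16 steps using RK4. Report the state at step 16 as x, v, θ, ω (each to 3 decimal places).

Answer: x=-0.027, v=-0.022, θ=-0.011, ω=0.080

Derivation:
apply F[0]=-6.282 → step 1: x=-0.001, v=-0.126, θ=-0.086, ω=0.436
apply F[1]=-1.479 → step 2: x=-0.003, v=-0.169, θ=-0.077, ω=0.482
apply F[2]=-0.014 → step 3: x=-0.007, v=-0.166, θ=-0.068, ω=0.453
apply F[3]=+0.393 → step 4: x=-0.010, v=-0.150, θ=-0.059, ω=0.406
apply F[4]=+0.474 → step 5: x=-0.013, v=-0.132, θ=-0.052, ω=0.358
apply F[5]=+0.455 → step 6: x=-0.015, v=-0.115, θ=-0.045, ω=0.313
apply F[6]=+0.413 → step 7: x=-0.017, v=-0.100, θ=-0.039, ω=0.274
apply F[7]=+0.366 → step 8: x=-0.019, v=-0.086, θ=-0.034, ω=0.239
apply F[8]=+0.324 → step 9: x=-0.021, v=-0.074, θ=-0.029, ω=0.209
apply F[9]=+0.286 → step 10: x=-0.022, v=-0.064, θ=-0.025, ω=0.182
apply F[10]=+0.251 → step 11: x=-0.023, v=-0.054, θ=-0.022, ω=0.159
apply F[11]=+0.222 → step 12: x=-0.024, v=-0.046, θ=-0.019, ω=0.139
apply F[12]=+0.196 → step 13: x=-0.025, v=-0.039, θ=-0.016, ω=0.121
apply F[13]=+0.173 → step 14: x=-0.026, v=-0.032, θ=-0.014, ω=0.105
apply F[14]=+0.153 → step 15: x=-0.027, v=-0.027, θ=-0.012, ω=0.092
apply F[15]=+0.136 → step 16: x=-0.027, v=-0.022, θ=-0.011, ω=0.080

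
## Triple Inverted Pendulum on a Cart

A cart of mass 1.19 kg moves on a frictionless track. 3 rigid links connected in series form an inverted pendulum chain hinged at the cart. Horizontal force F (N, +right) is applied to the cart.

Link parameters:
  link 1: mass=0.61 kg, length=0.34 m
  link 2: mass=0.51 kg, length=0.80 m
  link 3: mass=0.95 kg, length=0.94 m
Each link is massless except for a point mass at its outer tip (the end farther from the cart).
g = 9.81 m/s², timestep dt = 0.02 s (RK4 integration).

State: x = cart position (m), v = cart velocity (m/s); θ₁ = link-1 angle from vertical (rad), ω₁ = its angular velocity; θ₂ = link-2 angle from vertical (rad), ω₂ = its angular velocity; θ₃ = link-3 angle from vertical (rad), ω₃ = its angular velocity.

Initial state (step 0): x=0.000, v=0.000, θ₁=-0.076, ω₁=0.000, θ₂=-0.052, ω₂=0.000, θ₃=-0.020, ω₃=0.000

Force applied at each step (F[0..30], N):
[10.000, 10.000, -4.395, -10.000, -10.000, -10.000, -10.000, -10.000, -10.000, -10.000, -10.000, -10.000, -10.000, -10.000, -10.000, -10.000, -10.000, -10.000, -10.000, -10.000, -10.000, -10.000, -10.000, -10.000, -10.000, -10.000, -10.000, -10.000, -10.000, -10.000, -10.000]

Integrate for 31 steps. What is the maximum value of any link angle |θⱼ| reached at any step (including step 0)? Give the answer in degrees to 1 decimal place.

Answer: 95.2°

Derivation:
apply F[0]=+10.000 → step 1: x=0.002, v=0.192, θ₁=-0.082, ω₁=-0.642, θ₂=-0.052, ω₂=0.007, θ₃=-0.020, ω₃=0.017
apply F[1]=+10.000 → step 2: x=0.008, v=0.387, θ₁=-0.102, ω₁=-1.312, θ₂=-0.052, ω₂=0.022, θ₃=-0.019, ω₃=0.034
apply F[2]=-4.395 → step 3: x=0.015, v=0.350, θ₁=-0.128, ω₁=-1.353, θ₂=-0.051, ω₂=0.058, θ₃=-0.018, ω₃=0.052
apply F[3]=-10.000 → step 4: x=0.021, v=0.230, θ₁=-0.154, ω₁=-1.210, θ₂=-0.049, ω₂=0.119, θ₃=-0.017, ω₃=0.072
apply F[4]=-10.000 → step 5: x=0.024, v=0.118, θ₁=-0.177, ω₁=-1.141, θ₂=-0.046, ω₂=0.202, θ₃=-0.016, ω₃=0.090
apply F[5]=-10.000 → step 6: x=0.026, v=0.013, θ₁=-0.200, ω₁=-1.139, θ₂=-0.041, ω₂=0.308, θ₃=-0.014, ω₃=0.107
apply F[6]=-10.000 → step 7: x=0.025, v=-0.086, θ₁=-0.223, ω₁=-1.199, θ₂=-0.034, ω₂=0.435, θ₃=-0.011, ω₃=0.121
apply F[7]=-10.000 → step 8: x=0.022, v=-0.181, θ₁=-0.248, ω₁=-1.317, θ₂=-0.023, ω₂=0.585, θ₃=-0.009, ω₃=0.131
apply F[8]=-10.000 → step 9: x=0.018, v=-0.272, θ₁=-0.276, ω₁=-1.486, θ₂=-0.010, ω₂=0.757, θ₃=-0.006, ω₃=0.136
apply F[9]=-10.000 → step 10: x=0.011, v=-0.361, θ₁=-0.308, ω₁=-1.696, θ₂=0.007, ω₂=0.949, θ₃=-0.003, ω₃=0.134
apply F[10]=-10.000 → step 11: x=0.003, v=-0.451, θ₁=-0.344, ω₁=-1.935, θ₂=0.028, ω₂=1.156, θ₃=-0.001, ω₃=0.127
apply F[11]=-10.000 → step 12: x=-0.007, v=-0.542, θ₁=-0.385, ω₁=-2.184, θ₂=0.053, ω₂=1.373, θ₃=0.002, ω₃=0.114
apply F[12]=-10.000 → step 13: x=-0.018, v=-0.637, θ₁=-0.432, ω₁=-2.425, θ₂=0.083, ω₂=1.591, θ₃=0.004, ω₃=0.098
apply F[13]=-10.000 → step 14: x=-0.032, v=-0.737, θ₁=-0.482, ω₁=-2.644, θ₂=0.117, ω₂=1.803, θ₃=0.006, ω₃=0.080
apply F[14]=-10.000 → step 15: x=-0.048, v=-0.842, θ₁=-0.537, ω₁=-2.831, θ₂=0.155, ω₂=2.004, θ₃=0.007, ω₃=0.064
apply F[15]=-10.000 → step 16: x=-0.066, v=-0.952, θ₁=-0.595, ω₁=-2.984, θ₂=0.197, ω₂=2.191, θ₃=0.008, ω₃=0.052
apply F[16]=-10.000 → step 17: x=-0.086, v=-1.067, θ₁=-0.656, ω₁=-3.104, θ₂=0.243, ω₂=2.363, θ₃=0.009, ω₃=0.045
apply F[17]=-10.000 → step 18: x=-0.109, v=-1.184, θ₁=-0.719, ω₁=-3.195, θ₂=0.291, ω₂=2.522, θ₃=0.010, ω₃=0.046
apply F[18]=-10.000 → step 19: x=-0.133, v=-1.303, θ₁=-0.784, ω₁=-3.264, θ₂=0.343, ω₂=2.668, θ₃=0.011, ω₃=0.057
apply F[19]=-10.000 → step 20: x=-0.161, v=-1.422, θ₁=-0.850, ω₁=-3.316, θ₂=0.398, ω₂=2.804, θ₃=0.012, ω₃=0.078
apply F[20]=-10.000 → step 21: x=-0.190, v=-1.541, θ₁=-0.917, ω₁=-3.357, θ₂=0.455, ω₂=2.931, θ₃=0.014, ω₃=0.111
apply F[21]=-10.000 → step 22: x=-0.222, v=-1.658, θ₁=-0.984, ω₁=-3.391, θ₂=0.515, ω₂=3.049, θ₃=0.017, ω₃=0.157
apply F[22]=-10.000 → step 23: x=-0.257, v=-1.773, θ₁=-1.052, ω₁=-3.424, θ₂=0.577, ω₂=3.160, θ₃=0.021, ω₃=0.218
apply F[23]=-10.000 → step 24: x=-0.293, v=-1.885, θ₁=-1.121, ω₁=-3.463, θ₂=0.642, ω₂=3.264, θ₃=0.026, ω₃=0.295
apply F[24]=-10.000 → step 25: x=-0.332, v=-1.994, θ₁=-1.191, ω₁=-3.512, θ₂=0.708, ω₂=3.359, θ₃=0.032, ω₃=0.390
apply F[25]=-10.000 → step 26: x=-0.373, v=-2.098, θ₁=-1.262, ω₁=-3.582, θ₂=0.776, ω₂=3.443, θ₃=0.041, ω₃=0.502
apply F[26]=-10.000 → step 27: x=-0.416, v=-2.199, θ₁=-1.334, ω₁=-3.682, θ₂=0.845, ω₂=3.514, θ₃=0.053, ω₃=0.633
apply F[27]=-10.000 → step 28: x=-0.461, v=-2.297, θ₁=-1.409, ω₁=-3.826, θ₂=0.916, ω₂=3.567, θ₃=0.067, ω₃=0.782
apply F[28]=-10.000 → step 29: x=-0.508, v=-2.394, θ₁=-1.488, ω₁=-4.033, θ₂=0.988, ω₂=3.595, θ₃=0.084, ω₃=0.945
apply F[29]=-10.000 → step 30: x=-0.557, v=-2.495, θ₁=-1.571, ω₁=-4.321, θ₂=1.060, ω₂=3.595, θ₃=0.105, ω₃=1.118
apply F[30]=-10.000 → step 31: x=-0.608, v=-2.607, θ₁=-1.661, ω₁=-4.714, θ₂=1.132, ω₂=3.562, θ₃=0.129, ω₃=1.288
Max |angle| over trajectory = 1.661 rad = 95.2°.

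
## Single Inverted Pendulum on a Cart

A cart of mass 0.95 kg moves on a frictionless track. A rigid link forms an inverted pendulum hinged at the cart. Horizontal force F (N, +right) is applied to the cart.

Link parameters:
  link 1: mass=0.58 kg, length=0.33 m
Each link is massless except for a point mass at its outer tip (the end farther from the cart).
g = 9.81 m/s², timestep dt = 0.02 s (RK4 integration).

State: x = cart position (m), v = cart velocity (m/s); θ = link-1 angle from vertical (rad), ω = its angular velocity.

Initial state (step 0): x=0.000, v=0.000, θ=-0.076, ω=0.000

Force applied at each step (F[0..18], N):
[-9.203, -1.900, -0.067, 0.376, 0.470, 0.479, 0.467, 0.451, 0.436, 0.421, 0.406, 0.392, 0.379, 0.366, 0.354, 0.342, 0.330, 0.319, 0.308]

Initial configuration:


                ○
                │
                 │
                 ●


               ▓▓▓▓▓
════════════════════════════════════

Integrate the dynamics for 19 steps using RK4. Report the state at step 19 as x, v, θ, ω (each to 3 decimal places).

Answer: x=-0.050, v=-0.067, θ=0.012, ω=0.028

Derivation:
apply F[0]=-9.203 → step 1: x=-0.002, v=-0.184, θ=-0.071, ω=0.513
apply F[1]=-1.900 → step 2: x=-0.006, v=-0.216, θ=-0.060, ω=0.571
apply F[2]=-0.067 → step 3: x=-0.010, v=-0.211, θ=-0.049, ω=0.523
apply F[3]=+0.376 → step 4: x=-0.014, v=-0.198, θ=-0.039, ω=0.457
apply F[4]=+0.470 → step 5: x=-0.018, v=-0.184, θ=-0.031, ω=0.394
apply F[5]=+0.479 → step 6: x=-0.022, v=-0.171, θ=-0.024, ω=0.338
apply F[6]=+0.467 → step 7: x=-0.025, v=-0.159, θ=-0.017, ω=0.288
apply F[7]=+0.451 → step 8: x=-0.028, v=-0.147, θ=-0.012, ω=0.246
apply F[8]=+0.436 → step 9: x=-0.031, v=-0.137, θ=-0.007, ω=0.209
apply F[9]=+0.421 → step 10: x=-0.033, v=-0.128, θ=-0.004, ω=0.177
apply F[10]=+0.406 → step 11: x=-0.036, v=-0.119, θ=-0.000, ω=0.149
apply F[11]=+0.392 → step 12: x=-0.038, v=-0.111, θ=0.002, ω=0.125
apply F[12]=+0.379 → step 13: x=-0.040, v=-0.103, θ=0.005, ω=0.104
apply F[13]=+0.366 → step 14: x=-0.042, v=-0.096, θ=0.007, ω=0.087
apply F[14]=+0.354 → step 15: x=-0.044, v=-0.090, θ=0.008, ω=0.071
apply F[15]=+0.342 → step 16: x=-0.046, v=-0.083, θ=0.009, ω=0.058
apply F[16]=+0.330 → step 17: x=-0.048, v=-0.078, θ=0.011, ω=0.046
apply F[17]=+0.319 → step 18: x=-0.049, v=-0.072, θ=0.011, ω=0.036
apply F[18]=+0.308 → step 19: x=-0.050, v=-0.067, θ=0.012, ω=0.028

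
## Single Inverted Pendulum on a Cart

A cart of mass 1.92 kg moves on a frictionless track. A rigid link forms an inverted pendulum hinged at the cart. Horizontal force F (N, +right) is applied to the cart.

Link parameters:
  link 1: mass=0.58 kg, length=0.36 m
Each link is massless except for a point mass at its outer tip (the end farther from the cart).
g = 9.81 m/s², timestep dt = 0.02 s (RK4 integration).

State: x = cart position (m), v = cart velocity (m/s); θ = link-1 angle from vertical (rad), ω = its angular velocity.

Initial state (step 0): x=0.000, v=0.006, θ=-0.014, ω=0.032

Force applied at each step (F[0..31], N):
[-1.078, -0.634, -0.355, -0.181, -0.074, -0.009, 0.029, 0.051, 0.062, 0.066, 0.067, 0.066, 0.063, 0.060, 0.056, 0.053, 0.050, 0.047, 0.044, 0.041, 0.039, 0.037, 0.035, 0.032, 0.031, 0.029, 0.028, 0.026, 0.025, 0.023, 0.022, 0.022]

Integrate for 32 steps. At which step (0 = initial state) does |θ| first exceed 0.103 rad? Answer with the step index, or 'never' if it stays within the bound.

Answer: never

Derivation:
apply F[0]=-1.078 → step 1: x=0.000, v=-0.004, θ=-0.013, ω=0.054
apply F[1]=-0.634 → step 2: x=-0.000, v=-0.010, θ=-0.012, ω=0.063
apply F[2]=-0.355 → step 3: x=-0.000, v=-0.013, θ=-0.011, ω=0.065
apply F[3]=-0.181 → step 4: x=-0.001, v=-0.015, θ=-0.009, ω=0.063
apply F[4]=-0.074 → step 5: x=-0.001, v=-0.015, θ=-0.008, ω=0.059
apply F[5]=-0.009 → step 6: x=-0.001, v=-0.014, θ=-0.007, ω=0.054
apply F[6]=+0.029 → step 7: x=-0.002, v=-0.014, θ=-0.006, ω=0.049
apply F[7]=+0.051 → step 8: x=-0.002, v=-0.013, θ=-0.005, ω=0.043
apply F[8]=+0.062 → step 9: x=-0.002, v=-0.012, θ=-0.004, ω=0.038
apply F[9]=+0.066 → step 10: x=-0.002, v=-0.011, θ=-0.004, ω=0.033
apply F[10]=+0.067 → step 11: x=-0.002, v=-0.010, θ=-0.003, ω=0.029
apply F[11]=+0.066 → step 12: x=-0.003, v=-0.009, θ=-0.002, ω=0.025
apply F[12]=+0.063 → step 13: x=-0.003, v=-0.009, θ=-0.002, ω=0.022
apply F[13]=+0.060 → step 14: x=-0.003, v=-0.008, θ=-0.002, ω=0.019
apply F[14]=+0.056 → step 15: x=-0.003, v=-0.007, θ=-0.001, ω=0.016
apply F[15]=+0.053 → step 16: x=-0.003, v=-0.007, θ=-0.001, ω=0.014
apply F[16]=+0.050 → step 17: x=-0.003, v=-0.006, θ=-0.001, ω=0.012
apply F[17]=+0.047 → step 18: x=-0.004, v=-0.005, θ=-0.000, ω=0.010
apply F[18]=+0.044 → step 19: x=-0.004, v=-0.005, θ=-0.000, ω=0.009
apply F[19]=+0.041 → step 20: x=-0.004, v=-0.005, θ=-0.000, ω=0.007
apply F[20]=+0.039 → step 21: x=-0.004, v=-0.004, θ=0.000, ω=0.006
apply F[21]=+0.037 → step 22: x=-0.004, v=-0.004, θ=0.000, ω=0.005
apply F[22]=+0.035 → step 23: x=-0.004, v=-0.003, θ=0.000, ω=0.004
apply F[23]=+0.032 → step 24: x=-0.004, v=-0.003, θ=0.000, ω=0.004
apply F[24]=+0.031 → step 25: x=-0.004, v=-0.003, θ=0.000, ω=0.003
apply F[25]=+0.029 → step 26: x=-0.004, v=-0.003, θ=0.000, ω=0.002
apply F[26]=+0.028 → step 27: x=-0.004, v=-0.002, θ=0.000, ω=0.002
apply F[27]=+0.026 → step 28: x=-0.004, v=-0.002, θ=0.001, ω=0.001
apply F[28]=+0.025 → step 29: x=-0.004, v=-0.002, θ=0.001, ω=0.001
apply F[29]=+0.023 → step 30: x=-0.004, v=-0.002, θ=0.001, ω=0.001
apply F[30]=+0.022 → step 31: x=-0.004, v=-0.001, θ=0.001, ω=0.001
apply F[31]=+0.022 → step 32: x=-0.004, v=-0.001, θ=0.001, ω=0.000
max |θ| = 0.014 ≤ 0.103 over all 33 states.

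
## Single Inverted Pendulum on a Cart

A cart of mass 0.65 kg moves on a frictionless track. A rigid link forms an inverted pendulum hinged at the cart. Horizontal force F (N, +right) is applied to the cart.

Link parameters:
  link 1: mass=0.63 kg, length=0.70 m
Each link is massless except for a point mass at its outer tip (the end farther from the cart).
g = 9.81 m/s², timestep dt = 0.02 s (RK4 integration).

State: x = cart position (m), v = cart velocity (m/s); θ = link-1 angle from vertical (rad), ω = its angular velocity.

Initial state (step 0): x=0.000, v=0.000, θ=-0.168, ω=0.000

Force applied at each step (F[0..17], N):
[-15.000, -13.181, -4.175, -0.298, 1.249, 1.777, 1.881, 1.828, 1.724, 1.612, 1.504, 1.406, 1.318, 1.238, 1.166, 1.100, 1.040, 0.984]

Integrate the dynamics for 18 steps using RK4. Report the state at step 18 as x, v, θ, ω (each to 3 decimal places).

Answer: x=-0.192, v=-0.239, θ=0.031, ω=0.113

Derivation:
apply F[0]=-15.000 → step 1: x=-0.004, v=-0.420, θ=-0.163, ω=0.545
apply F[1]=-13.181 → step 2: x=-0.016, v=-0.789, θ=-0.147, ω=1.022
apply F[2]=-4.175 → step 3: x=-0.033, v=-0.892, θ=-0.125, ω=1.130
apply F[3]=-0.298 → step 4: x=-0.051, v=-0.882, θ=-0.103, ω=1.084
apply F[4]=+1.249 → step 5: x=-0.068, v=-0.827, θ=-0.083, ω=0.981
apply F[5]=+1.777 → step 6: x=-0.084, v=-0.760, θ=-0.064, ω=0.864
apply F[6]=+1.881 → step 7: x=-0.098, v=-0.692, θ=-0.048, ω=0.752
apply F[7]=+1.828 → step 8: x=-0.111, v=-0.629, θ=-0.034, ω=0.650
apply F[8]=+1.724 → step 9: x=-0.123, v=-0.570, θ=-0.022, ω=0.559
apply F[9]=+1.612 → step 10: x=-0.134, v=-0.518, θ=-0.012, ω=0.479
apply F[10]=+1.504 → step 11: x=-0.144, v=-0.470, θ=-0.003, ω=0.409
apply F[11]=+1.406 → step 12: x=-0.153, v=-0.427, θ=0.005, ω=0.347
apply F[12]=+1.318 → step 13: x=-0.161, v=-0.388, θ=0.011, ω=0.294
apply F[13]=+1.238 → step 14: x=-0.169, v=-0.353, θ=0.017, ω=0.247
apply F[14]=+1.166 → step 15: x=-0.175, v=-0.320, θ=0.021, ω=0.206
apply F[15]=+1.100 → step 16: x=-0.182, v=-0.291, θ=0.025, ω=0.171
apply F[16]=+1.040 → step 17: x=-0.187, v=-0.264, θ=0.028, ω=0.140
apply F[17]=+0.984 → step 18: x=-0.192, v=-0.239, θ=0.031, ω=0.113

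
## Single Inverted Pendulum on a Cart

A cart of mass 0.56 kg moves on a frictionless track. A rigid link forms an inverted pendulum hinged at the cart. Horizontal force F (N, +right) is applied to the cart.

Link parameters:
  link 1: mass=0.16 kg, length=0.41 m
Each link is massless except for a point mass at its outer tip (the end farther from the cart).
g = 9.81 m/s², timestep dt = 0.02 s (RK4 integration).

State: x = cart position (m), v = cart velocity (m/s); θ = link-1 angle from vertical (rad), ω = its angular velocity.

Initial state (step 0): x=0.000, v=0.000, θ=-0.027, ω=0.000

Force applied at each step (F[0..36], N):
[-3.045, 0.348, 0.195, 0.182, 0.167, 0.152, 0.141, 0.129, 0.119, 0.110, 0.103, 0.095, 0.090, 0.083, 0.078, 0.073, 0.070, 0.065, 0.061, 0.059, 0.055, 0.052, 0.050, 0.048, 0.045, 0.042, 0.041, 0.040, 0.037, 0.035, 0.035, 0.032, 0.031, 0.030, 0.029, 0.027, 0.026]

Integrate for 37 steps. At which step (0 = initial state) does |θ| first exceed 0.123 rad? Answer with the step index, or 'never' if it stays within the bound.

apply F[0]=-3.045 → step 1: x=-0.001, v=-0.107, θ=-0.025, ω=0.249
apply F[1]=+0.348 → step 2: x=-0.003, v=-0.094, θ=-0.020, ω=0.205
apply F[2]=+0.195 → step 3: x=-0.005, v=-0.086, θ=-0.016, ω=0.177
apply F[3]=+0.182 → step 4: x=-0.007, v=-0.078, θ=-0.013, ω=0.152
apply F[4]=+0.167 → step 5: x=-0.008, v=-0.072, θ=-0.010, ω=0.131
apply F[5]=+0.152 → step 6: x=-0.009, v=-0.066, θ=-0.008, ω=0.112
apply F[6]=+0.141 → step 7: x=-0.011, v=-0.060, θ=-0.006, ω=0.096
apply F[7]=+0.129 → step 8: x=-0.012, v=-0.056, θ=-0.004, ω=0.082
apply F[8]=+0.119 → step 9: x=-0.013, v=-0.051, θ=-0.002, ω=0.069
apply F[9]=+0.110 → step 10: x=-0.014, v=-0.047, θ=-0.001, ω=0.059
apply F[10]=+0.103 → step 11: x=-0.015, v=-0.043, θ=0.000, ω=0.050
apply F[11]=+0.095 → step 12: x=-0.016, v=-0.040, θ=0.001, ω=0.042
apply F[12]=+0.090 → step 13: x=-0.016, v=-0.037, θ=0.002, ω=0.035
apply F[13]=+0.083 → step 14: x=-0.017, v=-0.034, θ=0.002, ω=0.029
apply F[14]=+0.078 → step 15: x=-0.018, v=-0.031, θ=0.003, ω=0.024
apply F[15]=+0.073 → step 16: x=-0.018, v=-0.029, θ=0.003, ω=0.019
apply F[16]=+0.070 → step 17: x=-0.019, v=-0.027, θ=0.004, ω=0.015
apply F[17]=+0.065 → step 18: x=-0.019, v=-0.025, θ=0.004, ω=0.012
apply F[18]=+0.061 → step 19: x=-0.020, v=-0.023, θ=0.004, ω=0.009
apply F[19]=+0.059 → step 20: x=-0.020, v=-0.021, θ=0.004, ω=0.007
apply F[20]=+0.055 → step 21: x=-0.021, v=-0.019, θ=0.004, ω=0.005
apply F[21]=+0.052 → step 22: x=-0.021, v=-0.017, θ=0.005, ω=0.003
apply F[22]=+0.050 → step 23: x=-0.021, v=-0.016, θ=0.005, ω=0.001
apply F[23]=+0.048 → step 24: x=-0.022, v=-0.014, θ=0.005, ω=-0.000
apply F[24]=+0.045 → step 25: x=-0.022, v=-0.013, θ=0.005, ω=-0.001
apply F[25]=+0.042 → step 26: x=-0.022, v=-0.012, θ=0.005, ω=-0.002
apply F[26]=+0.041 → step 27: x=-0.022, v=-0.011, θ=0.005, ω=-0.003
apply F[27]=+0.040 → step 28: x=-0.023, v=-0.009, θ=0.004, ω=-0.003
apply F[28]=+0.037 → step 29: x=-0.023, v=-0.008, θ=0.004, ω=-0.004
apply F[29]=+0.035 → step 30: x=-0.023, v=-0.007, θ=0.004, ω=-0.004
apply F[30]=+0.035 → step 31: x=-0.023, v=-0.006, θ=0.004, ω=-0.005
apply F[31]=+0.032 → step 32: x=-0.023, v=-0.005, θ=0.004, ω=-0.005
apply F[32]=+0.031 → step 33: x=-0.023, v=-0.005, θ=0.004, ω=-0.005
apply F[33]=+0.030 → step 34: x=-0.023, v=-0.004, θ=0.004, ω=-0.005
apply F[34]=+0.029 → step 35: x=-0.023, v=-0.003, θ=0.004, ω=-0.006
apply F[35]=+0.027 → step 36: x=-0.024, v=-0.002, θ=0.004, ω=-0.006
apply F[36]=+0.026 → step 37: x=-0.024, v=-0.001, θ=0.004, ω=-0.006
max |θ| = 0.027 ≤ 0.123 over all 38 states.

Answer: never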